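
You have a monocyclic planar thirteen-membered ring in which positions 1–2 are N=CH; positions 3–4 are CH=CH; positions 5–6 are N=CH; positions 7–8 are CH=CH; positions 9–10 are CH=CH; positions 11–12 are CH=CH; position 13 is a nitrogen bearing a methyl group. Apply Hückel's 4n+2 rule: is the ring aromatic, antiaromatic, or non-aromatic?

Every ring atom contributes a p orbital perpendicular to the ring (every atom in a ring double bond is sp² and brings one electron to the p orbital; the doubly-bonded nitrogens are pyridine-type — their lone pairs lie in the ring plane, leaving one electron in the p orbital; the pyrrole-type nitrogen donates its lone pair from the p orbital), so the π system is cyclic and fully conjugated.
π-electron count: 6 × 2 = 12 from the double-bond units + 2 from the N(methyl) atom = 14.
Since 14 = 4·3 + 2, the ring meets the 4n+2 criterion.

Aromatic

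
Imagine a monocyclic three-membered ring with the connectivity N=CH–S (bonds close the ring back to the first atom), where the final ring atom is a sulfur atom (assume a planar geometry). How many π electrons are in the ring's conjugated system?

Every ring atom contributes a p orbital perpendicular to the ring (each doubly-bonded ring atom is sp² with one p-orbital electron; each =N– nitrogen is pyridine-type (lone pair in the sp² plane, one electron in the p orbital); the sulfur donates one lone pair from its p orbital), so the π system is cyclic and fully conjugated.
Adding the contributions, 1 × 2 = 2 from the double-bond unit + 2 from the S atom = 4.

4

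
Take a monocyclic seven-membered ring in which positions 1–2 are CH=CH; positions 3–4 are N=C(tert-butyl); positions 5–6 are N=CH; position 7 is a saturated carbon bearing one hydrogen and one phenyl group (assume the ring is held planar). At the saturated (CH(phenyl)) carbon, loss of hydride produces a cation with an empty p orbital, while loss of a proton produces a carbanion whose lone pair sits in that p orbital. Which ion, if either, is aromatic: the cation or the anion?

In both ions every ring atom is sp² and contributes a p orbital, so both rings are fully conjugated.
Cation: 3 × 2 + 0 = 6 π electrons → 4(1)+2, aromatic.
Anion: 3 × 2 + 2 = 8 π electrons → 4(2), antiaromatic.

The cation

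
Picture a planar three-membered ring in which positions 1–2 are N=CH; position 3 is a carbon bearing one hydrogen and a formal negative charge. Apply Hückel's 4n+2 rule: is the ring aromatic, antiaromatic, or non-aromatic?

Every ring atom contributes a p orbital perpendicular to the ring (the double-bond atoms are sp², each contributing one p electron; each sp² =N– keeps its lone pair in-plane and puts one electron into the π system; the carbanion's lone pair occupies the p orbital), so the π system is cyclic and fully conjugated.
Tallying contributions gives 1 × 2 = 2 from the double-bond unit + 2 from the CH(-) atom = 4.
With 4 = 4·1 π electrons, Hückel's rule classifies the planar ring as antiaromatic.

Antiaromatic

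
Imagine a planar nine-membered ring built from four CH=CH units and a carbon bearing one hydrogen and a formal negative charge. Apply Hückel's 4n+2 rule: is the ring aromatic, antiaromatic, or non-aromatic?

Aromatic

All ring atoms are sp² and supply a p orbital to the ring (each doubly-bonded ring atom is sp² with one p-orbital electron; the carbanion's lone pair occupies the p orbital); the conjugation is uninterrupted.
π-electron count: 4 × 2 = 8 from the double-bond units + 2 from the CH(-) atom = 10.
With 10 π electrons (n = 2), the Hückel 4n+2 condition holds.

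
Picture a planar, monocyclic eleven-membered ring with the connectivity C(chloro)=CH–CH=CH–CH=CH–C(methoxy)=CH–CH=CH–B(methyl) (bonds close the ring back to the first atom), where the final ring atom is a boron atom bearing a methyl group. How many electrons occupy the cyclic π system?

10

All ring atoms are sp² and supply a p orbital to the ring (every atom in a ring double bond is sp² and brings one electron to the p orbital; the boron has an empty p orbital); the conjugation is uninterrupted.
Adding the contributions, 5 × 2 = 10 from the double-bond units + 0 from the B(methyl) atom = 10.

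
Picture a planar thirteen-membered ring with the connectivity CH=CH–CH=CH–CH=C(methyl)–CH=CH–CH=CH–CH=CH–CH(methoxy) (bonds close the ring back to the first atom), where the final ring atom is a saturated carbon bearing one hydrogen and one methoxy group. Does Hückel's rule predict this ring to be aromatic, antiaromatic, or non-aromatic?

Non-aromatic

Because that saturated carbon is sp³ and has no p orbital in the ring π system at the CH(methoxy) position, the π system cannot extend all the way around the ring.
Without a continuous loop of overlapping p orbitals the Hückel electron count never comes into play.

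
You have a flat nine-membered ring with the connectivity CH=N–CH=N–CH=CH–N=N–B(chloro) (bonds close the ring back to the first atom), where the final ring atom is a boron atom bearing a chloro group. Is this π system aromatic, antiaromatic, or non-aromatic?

Antiaromatic

All ring atoms are sp² and supply a p orbital to the ring (every atom in a ring double bond is sp² and brings one electron to the p orbital; the doubly-bonded nitrogens are pyridine-type — their lone pairs lie in the ring plane, leaving one electron in the p orbital; the boron has an empty p orbital); the conjugation is uninterrupted.
π-electron count: 4 × 2 = 8 from the double-bond units + 0 from the B(chloro) atom = 8.
8 is a 4n count (n = 2), so the planar conjugated ring is antiaromatic.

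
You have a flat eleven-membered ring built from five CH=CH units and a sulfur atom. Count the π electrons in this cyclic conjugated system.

12

The p orbitals form a continuous loop: every atom in a ring double bond is sp² and brings one electron to the p orbital; the sulfur donates one lone pair from its p orbital. The ring is fully conjugated.
π-electron count: 5 × 2 = 10 from the double-bond units + 2 from the S atom = 12.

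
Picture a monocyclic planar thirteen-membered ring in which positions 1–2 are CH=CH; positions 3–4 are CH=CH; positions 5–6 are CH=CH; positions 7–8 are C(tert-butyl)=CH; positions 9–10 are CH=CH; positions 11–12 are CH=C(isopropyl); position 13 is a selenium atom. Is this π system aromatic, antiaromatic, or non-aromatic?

Aromatic

The p orbitals form a continuous loop: every atom in a ring double bond is sp² and brings one electron to the p orbital; the selenium donates one lone pair from its p orbital. The ring is fully conjugated.
Counting π electrons: 6 × 2 = 12 from the double-bond units + 2 from the Se atom = 14.
That gives a 4n+2 count (14, n = 3).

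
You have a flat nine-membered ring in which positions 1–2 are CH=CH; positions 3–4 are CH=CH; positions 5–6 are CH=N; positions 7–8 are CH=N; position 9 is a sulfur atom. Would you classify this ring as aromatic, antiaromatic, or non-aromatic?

The p orbitals form a continuous loop: the double-bond atoms are sp², each contributing one p electron; each sp² =N– keeps its lone pair in-plane and puts one electron into the π system; the sulfur donates one lone pair from its p orbital. The ring is fully conjugated.
Tallying contributions gives 4 × 2 = 8 from the double-bond units + 2 from the S atom = 10.
Since 10 = 4·2 + 2, the ring meets the 4n+2 criterion.

Aromatic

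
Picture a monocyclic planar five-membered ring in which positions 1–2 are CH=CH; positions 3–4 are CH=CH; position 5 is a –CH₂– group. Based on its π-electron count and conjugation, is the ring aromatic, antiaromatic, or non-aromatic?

Because the tetrahedral CH₂ carbon is sp³ and has no p orbital in the ring π system at the CH2 position, the π system cannot extend all the way around the ring.
Without a continuous loop of overlapping p orbitals the Hückel electron count never comes into play.

Non-aromatic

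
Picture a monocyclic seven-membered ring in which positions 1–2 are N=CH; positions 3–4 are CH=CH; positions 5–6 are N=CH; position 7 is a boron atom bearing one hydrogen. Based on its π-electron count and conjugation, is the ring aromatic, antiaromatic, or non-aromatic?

All ring atoms are sp² and supply a p orbital to the ring (the double-bond atoms are sp², each contributing one p electron; each sp² =N– keeps its lone pair in-plane and puts one electron into the π system; the boron has an empty p orbital); the conjugation is uninterrupted.
Counting π electrons: 3 × 2 = 6 from the double-bond units + 0 from the BH atom = 6.
With 6 π electrons (n = 1), the Hückel 4n+2 condition holds.

Aromatic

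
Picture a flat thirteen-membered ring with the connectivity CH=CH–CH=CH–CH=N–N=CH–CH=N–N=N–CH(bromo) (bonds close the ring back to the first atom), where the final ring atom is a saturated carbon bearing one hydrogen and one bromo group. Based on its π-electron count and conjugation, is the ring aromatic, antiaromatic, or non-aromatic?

At the CH(bromo) position, that saturated carbon is sp³ and has no p orbital in the ring π system; the ring's p-orbital overlap is broken there.
Broken conjugation rules out both aromaticity and antiaromaticity.

Non-aromatic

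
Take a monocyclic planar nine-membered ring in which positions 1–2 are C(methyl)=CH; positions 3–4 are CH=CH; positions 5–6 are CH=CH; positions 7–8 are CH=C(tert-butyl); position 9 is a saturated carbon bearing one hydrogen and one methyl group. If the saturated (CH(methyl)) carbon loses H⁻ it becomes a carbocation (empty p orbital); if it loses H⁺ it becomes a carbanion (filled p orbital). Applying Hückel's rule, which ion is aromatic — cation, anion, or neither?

Once that carbon is sp², every ring atom has a p orbital and both ions are fully conjugated.
Cation: 4 × 2 + 0 = 8 π electrons → 4(2), antiaromatic.
Anion: 4 × 2 + 2 = 10 π electrons → 4(2)+2, aromatic.

The anion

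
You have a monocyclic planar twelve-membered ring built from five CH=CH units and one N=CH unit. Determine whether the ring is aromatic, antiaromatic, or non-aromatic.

Every ring atom contributes a p orbital perpendicular to the ring (the double-bond atoms are sp², each contributing one p electron; the doubly-bonded nitrogens are pyridine-type — their lone pairs lie in the ring plane, leaving one electron in the p orbital), so the π system is cyclic and fully conjugated.
Adding the contributions, 6 × 2 = 12 from the 6 double-bond units.
12 = 4(3); a planar, fully conjugated 4n system is antiaromatic.

Antiaromatic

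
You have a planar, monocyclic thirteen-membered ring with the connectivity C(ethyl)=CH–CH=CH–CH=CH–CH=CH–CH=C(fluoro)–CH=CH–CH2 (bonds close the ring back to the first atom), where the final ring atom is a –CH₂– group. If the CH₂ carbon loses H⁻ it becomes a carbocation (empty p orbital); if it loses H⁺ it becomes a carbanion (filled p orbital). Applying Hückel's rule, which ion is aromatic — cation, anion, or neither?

The anion

Both ions have a continuous loop of p orbitals — each ring atom is sp².
Cation: 6 × 2 + 0 = 12 π electrons → 4(3), antiaromatic.
Anion: 6 × 2 + 2 = 14 π electrons → 4(3)+2, aromatic.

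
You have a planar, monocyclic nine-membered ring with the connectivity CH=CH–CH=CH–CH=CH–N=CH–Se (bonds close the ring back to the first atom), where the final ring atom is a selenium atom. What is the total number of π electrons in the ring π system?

Every ring atom contributes a p orbital perpendicular to the ring (each doubly-bonded ring atom is sp² with one p-orbital electron; each sp² =N– keeps its lone pair in-plane and puts one electron into the π system; the selenium donates one lone pair from its p orbital), so the π system is cyclic and fully conjugated.
π-electron count: 4 × 2 = 8 from the double-bond units + 2 from the Se atom = 10.

10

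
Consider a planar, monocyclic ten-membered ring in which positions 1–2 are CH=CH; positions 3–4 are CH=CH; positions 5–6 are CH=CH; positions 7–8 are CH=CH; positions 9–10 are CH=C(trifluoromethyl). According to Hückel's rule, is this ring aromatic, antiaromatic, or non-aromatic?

The p orbitals form a continuous loop: every atom in a ring double bond is sp² and brings one electron to the p orbital. The ring is fully conjugated.
π-electron count: 5 × 2 = 10 from the 5 double-bond units.
With 10 π electrons (n = 2), the Hückel 4n+2 condition holds.

Aromatic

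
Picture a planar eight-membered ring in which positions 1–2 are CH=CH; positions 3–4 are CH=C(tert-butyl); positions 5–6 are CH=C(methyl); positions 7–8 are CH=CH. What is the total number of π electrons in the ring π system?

8

All ring atoms are sp² and supply a p orbital to the ring (the double-bond atoms are sp², each contributing one p electron); the conjugation is uninterrupted.
Adding the contributions, 4 × 2 = 8 from the 4 double-bond units.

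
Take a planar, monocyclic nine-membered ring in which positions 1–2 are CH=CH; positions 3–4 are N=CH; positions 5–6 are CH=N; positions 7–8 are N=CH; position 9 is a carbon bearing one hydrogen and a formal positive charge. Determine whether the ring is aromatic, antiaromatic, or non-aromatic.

Antiaromatic

The p orbitals form a continuous loop: every atom in a ring double bond is sp² and brings one electron to the p orbital; each sp² =N– keeps its lone pair in-plane and puts one electron into the π system; the carbocation has an empty p orbital. The ring is fully conjugated.
π-electron count: 4 × 2 = 8 from the double-bond units + 0 from the CH(+) atom = 8.
8 is a 4n count (n = 2), so the planar conjugated ring is antiaromatic.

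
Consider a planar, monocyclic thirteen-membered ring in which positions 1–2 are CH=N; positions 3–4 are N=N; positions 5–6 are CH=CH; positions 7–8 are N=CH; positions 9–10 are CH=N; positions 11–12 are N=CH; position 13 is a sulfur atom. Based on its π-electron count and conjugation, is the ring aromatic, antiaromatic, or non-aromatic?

Aromatic

Check conjugation: each doubly-bonded ring atom is sp² with one p-orbital electron; each sp² =N– keeps its lone pair in-plane and puts one electron into the π system; the sulfur donates one lone pair from its p orbital — every position has a p orbital, so the cyclic π system is continuous.
Tallying contributions gives 6 × 2 = 12 from the double-bond units + 2 from the S atom = 14.
Since 14 = 4·3 + 2, the ring meets the 4n+2 criterion.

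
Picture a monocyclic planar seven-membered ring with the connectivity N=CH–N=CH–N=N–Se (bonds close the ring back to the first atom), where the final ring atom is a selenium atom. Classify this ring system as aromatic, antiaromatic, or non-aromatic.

Antiaromatic

Every ring atom contributes a p orbital perpendicular to the ring (the double-bond atoms are sp², each contributing one p electron; each sp² =N– keeps its lone pair in-plane and puts one electron into the π system; the selenium donates one lone pair from its p orbital), so the π system is cyclic and fully conjugated.
Adding the contributions, 3 × 2 = 6 from the double-bond units + 2 from the Se atom = 8.
With 8 = 4·2 π electrons, Hückel's rule classifies the planar ring as antiaromatic.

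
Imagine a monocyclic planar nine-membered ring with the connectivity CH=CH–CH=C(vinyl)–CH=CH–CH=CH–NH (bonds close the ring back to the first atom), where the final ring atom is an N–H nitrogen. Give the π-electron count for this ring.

Check conjugation: the double-bond atoms are sp², each contributing one p electron; the pyrrole-type nitrogen donates its lone pair from the p orbital — every position has a p orbital, so the cyclic π system is continuous.
Tallying contributions gives 4 × 2 = 8 from the double-bond units + 2 from the NH atom = 10.

10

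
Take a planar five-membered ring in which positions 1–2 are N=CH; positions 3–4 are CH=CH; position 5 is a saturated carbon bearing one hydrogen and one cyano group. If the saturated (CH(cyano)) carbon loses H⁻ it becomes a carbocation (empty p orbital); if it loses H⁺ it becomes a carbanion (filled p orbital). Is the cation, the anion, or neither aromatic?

Once that carbon is sp², every ring atom has a p orbital and both ions are fully conjugated.
Cation: 2 × 2 + 0 = 4 π electrons → 4(1), antiaromatic.
Anion: 2 × 2 + 2 = 6 π electrons → 4(1)+2, aromatic.

The anion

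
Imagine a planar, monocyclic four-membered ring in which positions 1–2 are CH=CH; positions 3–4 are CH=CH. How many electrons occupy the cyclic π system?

The p orbitals form a continuous loop: each doubly-bonded ring atom is sp² with one p-orbital electron. The ring is fully conjugated.
Counting π electrons: 2 × 2 = 4 from the 2 double-bond units.

4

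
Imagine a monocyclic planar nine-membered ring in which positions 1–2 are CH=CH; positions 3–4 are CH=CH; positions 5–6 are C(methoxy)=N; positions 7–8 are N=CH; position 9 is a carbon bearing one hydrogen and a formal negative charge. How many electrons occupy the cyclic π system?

Every ring atom contributes a p orbital perpendicular to the ring (the double-bond atoms are sp², each contributing one p electron; each =N– nitrogen is pyridine-type (lone pair in the sp² plane, one electron in the p orbital); the carbanion's lone pair occupies the p orbital), so the π system is cyclic and fully conjugated.
Counting π electrons: 4 × 2 = 8 from the double-bond units + 2 from the CH(-) atom = 10.

10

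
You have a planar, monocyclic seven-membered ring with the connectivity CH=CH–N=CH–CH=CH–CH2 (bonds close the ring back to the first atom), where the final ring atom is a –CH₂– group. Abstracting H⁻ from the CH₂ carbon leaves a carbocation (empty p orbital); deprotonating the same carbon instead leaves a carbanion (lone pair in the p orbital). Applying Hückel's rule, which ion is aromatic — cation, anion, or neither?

Once that carbon is sp², every ring atom has a p orbital and both ions are fully conjugated.
Cation: 3 × 2 + 0 = 6 π electrons → 4(1)+2, aromatic.
Anion: 3 × 2 + 2 = 8 π electrons → 4(2), antiaromatic.

The cation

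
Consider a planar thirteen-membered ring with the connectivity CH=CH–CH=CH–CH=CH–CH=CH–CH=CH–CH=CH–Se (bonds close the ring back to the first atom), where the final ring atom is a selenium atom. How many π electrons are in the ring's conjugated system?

The p orbitals form a continuous loop: the double-bond atoms are sp², each contributing one p electron; the selenium donates one lone pair from its p orbital. The ring is fully conjugated.
Adding the contributions, 6 × 2 = 12 from the double-bond units + 2 from the Se atom = 14.

14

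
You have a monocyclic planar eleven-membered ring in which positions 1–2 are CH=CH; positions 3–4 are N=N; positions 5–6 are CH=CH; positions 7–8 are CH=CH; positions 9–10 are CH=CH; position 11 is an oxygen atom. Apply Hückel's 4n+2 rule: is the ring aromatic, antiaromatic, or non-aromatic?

All ring atoms are sp² and supply a p orbital to the ring (the double-bond atoms are sp², each contributing one p electron; each sp² =N– keeps its lone pair in-plane and puts one electron into the π system; the oxygen donates one lone pair from its p orbital); the conjugation is uninterrupted.
π-electron count: 5 × 2 = 10 from the double-bond units + 2 from the O atom = 12.
With 12 = 4·3 π electrons, Hückel's rule classifies the planar ring as antiaromatic.

Antiaromatic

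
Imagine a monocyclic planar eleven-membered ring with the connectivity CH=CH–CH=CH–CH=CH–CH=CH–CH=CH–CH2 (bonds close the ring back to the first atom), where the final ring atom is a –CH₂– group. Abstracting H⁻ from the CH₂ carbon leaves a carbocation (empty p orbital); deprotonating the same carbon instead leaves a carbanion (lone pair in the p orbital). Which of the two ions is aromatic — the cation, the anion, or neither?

Once that carbon is sp², every ring atom has a p orbital and both ions are fully conjugated.
Cation: 5 × 2 + 0 = 10 π electrons → 4(2)+2, aromatic.
Anion: 5 × 2 + 2 = 12 π electrons → 4(3), antiaromatic.

The cation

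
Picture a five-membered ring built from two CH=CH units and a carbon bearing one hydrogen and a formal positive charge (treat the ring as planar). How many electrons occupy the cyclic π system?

4

Check conjugation: each doubly-bonded ring atom is sp² with one p-orbital electron; the carbocation has an empty p orbital — every position has a p orbital, so the cyclic π system is continuous.
Tallying contributions gives 2 × 2 = 4 from the double-bond units + 0 from the CH(+) atom = 4.
(This ring is the cyclopentadienyl cation.)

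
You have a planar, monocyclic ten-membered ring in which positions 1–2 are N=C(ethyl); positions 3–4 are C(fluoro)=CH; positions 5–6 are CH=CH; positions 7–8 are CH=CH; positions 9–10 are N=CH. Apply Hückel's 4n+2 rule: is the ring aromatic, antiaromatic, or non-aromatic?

Check conjugation: each doubly-bonded ring atom is sp² with one p-orbital electron; each =N– nitrogen is pyridine-type (lone pair in the sp² plane, one electron in the p orbital) — every position has a p orbital, so the cyclic π system is continuous.
Tallying contributions gives 5 × 2 = 10 from the 5 double-bond units.
That gives a 4n+2 count (10, n = 2).

Aromatic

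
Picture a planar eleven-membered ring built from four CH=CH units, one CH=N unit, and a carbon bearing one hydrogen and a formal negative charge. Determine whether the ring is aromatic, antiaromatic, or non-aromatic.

The p orbitals form a continuous loop: each doubly-bonded ring atom is sp² with one p-orbital electron; the doubly-bonded nitrogens are pyridine-type — their lone pairs lie in the ring plane, leaving one electron in the p orbital; the carbanion's lone pair occupies the p orbital. The ring is fully conjugated.
Counting π electrons: 5 × 2 = 10 from the double-bond units + 2 from the CH(-) atom = 12.
A 4n π count (12, n = 3) in a planar conjugated ring means antiaromatic.

Antiaromatic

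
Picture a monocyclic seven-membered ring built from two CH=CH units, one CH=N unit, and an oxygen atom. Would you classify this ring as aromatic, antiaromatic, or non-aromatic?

Check conjugation: the double-bond atoms are sp², each contributing one p electron; each =N– nitrogen is pyridine-type (lone pair in the sp² plane, one electron in the p orbital); the oxygen donates one lone pair from its p orbital — every position has a p orbital, so the cyclic π system is continuous.
Counting π electrons: 3 × 2 = 6 from the double-bond units + 2 from the O atom = 8.
8 = 4(2); a planar, fully conjugated 4n system is antiaromatic.

Antiaromatic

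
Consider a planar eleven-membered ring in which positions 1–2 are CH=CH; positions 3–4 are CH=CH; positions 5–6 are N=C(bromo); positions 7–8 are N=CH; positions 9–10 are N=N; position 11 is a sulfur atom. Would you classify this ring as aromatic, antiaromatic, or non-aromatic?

Antiaromatic

The p orbitals form a continuous loop: the double-bond atoms are sp², each contributing one p electron; the doubly-bonded nitrogens are pyridine-type — their lone pairs lie in the ring plane, leaving one electron in the p orbital; the sulfur donates one lone pair from its p orbital. The ring is fully conjugated.
Counting π electrons: 5 × 2 = 10 from the double-bond units + 2 from the S atom = 12.
With 12 = 4·3 π electrons, Hückel's rule classifies the planar ring as antiaromatic.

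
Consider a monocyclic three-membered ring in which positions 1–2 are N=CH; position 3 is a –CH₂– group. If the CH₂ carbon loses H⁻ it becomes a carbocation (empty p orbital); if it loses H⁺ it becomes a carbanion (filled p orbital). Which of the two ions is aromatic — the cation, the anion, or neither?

The cation

Once that carbon is sp², every ring atom has a p orbital and both ions are fully conjugated.
Cation: 1 × 2 + 0 = 2 π electrons → 4(0)+2, aromatic.
Anion: 1 × 2 + 2 = 4 π electrons → 4(1), antiaromatic.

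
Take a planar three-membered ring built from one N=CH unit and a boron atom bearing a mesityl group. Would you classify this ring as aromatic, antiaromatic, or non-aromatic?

Aromatic

Check conjugation: every atom in a ring double bond is sp² and brings one electron to the p orbital; each sp² =N– keeps its lone pair in-plane and puts one electron into the π system; the boron has an empty p orbital — every position has a p orbital, so the cyclic π system is continuous.
π-electron count: 1 × 2 = 2 from the double-bond unit + 0 from the B(mesityl) atom = 2.
2 = 4(0) + 2, which satisfies Hückel's 4n+2 rule.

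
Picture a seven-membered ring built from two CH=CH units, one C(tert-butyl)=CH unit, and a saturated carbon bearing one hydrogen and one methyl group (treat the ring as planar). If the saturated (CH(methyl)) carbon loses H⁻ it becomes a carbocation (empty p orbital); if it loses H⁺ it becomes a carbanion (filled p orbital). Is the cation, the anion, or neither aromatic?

The cation

Both ions have a continuous loop of p orbitals — each ring atom is sp².
Cation: 3 × 2 + 0 = 6 π electrons → 4(1)+2, aromatic.
Anion: 3 × 2 + 2 = 8 π electrons → 4(2), antiaromatic.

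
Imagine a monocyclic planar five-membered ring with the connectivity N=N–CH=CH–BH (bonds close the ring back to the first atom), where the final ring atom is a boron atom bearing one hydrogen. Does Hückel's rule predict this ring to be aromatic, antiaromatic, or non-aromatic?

Check conjugation: every atom in a ring double bond is sp² and brings one electron to the p orbital; each sp² =N– keeps its lone pair in-plane and puts one electron into the π system; the boron has an empty p orbital — every position has a p orbital, so the cyclic π system is continuous.
π-electron count: 2 × 2 = 4 from the double-bond units + 0 from the BH atom = 4.
A 4n π count (4, n = 1) in a planar conjugated ring means antiaromatic.

Antiaromatic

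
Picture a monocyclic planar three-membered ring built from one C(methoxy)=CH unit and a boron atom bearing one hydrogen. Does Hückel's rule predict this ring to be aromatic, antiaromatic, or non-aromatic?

Every ring atom contributes a p orbital perpendicular to the ring (every atom in a ring double bond is sp² and brings one electron to the p orbital; the boron has an empty p orbital), so the π system is cyclic and fully conjugated.
π-electron count: 1 × 2 = 2 from the double-bond unit + 0 from the BH atom = 2.
With 2 π electrons (n = 0), the Hückel 4n+2 condition holds.

Aromatic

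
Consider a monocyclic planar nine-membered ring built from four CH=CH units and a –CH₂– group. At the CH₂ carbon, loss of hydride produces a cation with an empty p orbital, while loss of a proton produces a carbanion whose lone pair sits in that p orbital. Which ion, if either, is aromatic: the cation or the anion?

Both ions have a continuous loop of p orbitals — each ring atom is sp².
Cation: 4 × 2 + 0 = 8 π electrons → 4(2), antiaromatic.
Anion: 4 × 2 + 2 = 10 π electrons → 4(2)+2, aromatic.

The anion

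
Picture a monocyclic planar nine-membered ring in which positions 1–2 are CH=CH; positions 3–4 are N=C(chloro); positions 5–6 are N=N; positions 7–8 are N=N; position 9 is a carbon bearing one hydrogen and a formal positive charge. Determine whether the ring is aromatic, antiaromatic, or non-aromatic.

Check conjugation: every atom in a ring double bond is sp² and brings one electron to the p orbital; each =N– nitrogen is pyridine-type (lone pair in the sp² plane, one electron in the p orbital); the carbocation has an empty p orbital — every position has a p orbital, so the cyclic π system is continuous.
Adding the contributions, 4 × 2 = 8 from the double-bond units + 0 from the CH(+) atom = 8.
8 is a 4n count (n = 2), so the planar conjugated ring is antiaromatic.

Antiaromatic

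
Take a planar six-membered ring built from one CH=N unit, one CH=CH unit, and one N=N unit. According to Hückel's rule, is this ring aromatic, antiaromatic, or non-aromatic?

Aromatic

Check conjugation: every atom in a ring double bond is sp² and brings one electron to the p orbital; each sp² =N– keeps its lone pair in-plane and puts one electron into the π system — every position has a p orbital, so the cyclic π system is continuous.
π-electron count: 3 × 2 = 6 from the 3 double-bond units.
6 = 4(1) + 2, which satisfies Hückel's 4n+2 rule.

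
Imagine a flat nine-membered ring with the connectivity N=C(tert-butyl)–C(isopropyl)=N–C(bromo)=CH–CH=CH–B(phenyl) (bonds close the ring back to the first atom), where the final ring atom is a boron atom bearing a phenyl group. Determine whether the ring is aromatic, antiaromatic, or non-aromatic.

Every ring atom contributes a p orbital perpendicular to the ring (the double-bond atoms are sp², each contributing one p electron; each =N– nitrogen is pyridine-type (lone pair in the sp² plane, one electron in the p orbital); the boron has an empty p orbital), so the π system is cyclic and fully conjugated.
π-electron count: 4 × 2 = 8 from the double-bond units + 0 from the B(phenyl) atom = 8.
8 is a 4n count (n = 2), so the planar conjugated ring is antiaromatic.

Antiaromatic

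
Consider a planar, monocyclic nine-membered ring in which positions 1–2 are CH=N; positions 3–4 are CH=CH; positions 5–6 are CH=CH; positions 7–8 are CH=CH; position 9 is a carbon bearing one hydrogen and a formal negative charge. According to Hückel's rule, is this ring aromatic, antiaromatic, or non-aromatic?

Check conjugation: every atom in a ring double bond is sp² and brings one electron to the p orbital; each sp² =N– keeps its lone pair in-plane and puts one electron into the π system; the carbanion's lone pair occupies the p orbital — every position has a p orbital, so the cyclic π system is continuous.
Adding the contributions, 4 × 2 = 8 from the double-bond units + 2 from the CH(-) atom = 10.
Since 10 = 4·2 + 2, the ring meets the 4n+2 criterion.

Aromatic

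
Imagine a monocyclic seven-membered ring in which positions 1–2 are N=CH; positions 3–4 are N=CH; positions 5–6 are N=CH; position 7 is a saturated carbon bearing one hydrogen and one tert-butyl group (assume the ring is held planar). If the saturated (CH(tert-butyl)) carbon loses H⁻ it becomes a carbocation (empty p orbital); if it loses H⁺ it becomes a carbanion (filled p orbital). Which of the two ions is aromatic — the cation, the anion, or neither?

Both ions have a continuous loop of p orbitals — each ring atom is sp².
Cation: 3 × 2 + 0 = 6 π electrons → 4(1)+2, aromatic.
Anion: 3 × 2 + 2 = 8 π electrons → 4(2), antiaromatic.

The cation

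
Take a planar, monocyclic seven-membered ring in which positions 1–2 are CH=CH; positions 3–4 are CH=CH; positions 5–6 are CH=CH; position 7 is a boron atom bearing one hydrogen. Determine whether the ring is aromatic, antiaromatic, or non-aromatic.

All ring atoms are sp² and supply a p orbital to the ring (the double-bond atoms are sp², each contributing one p electron; the boron has an empty p orbital); the conjugation is uninterrupted.
Counting π electrons: 3 × 2 = 6 from the double-bond units + 0 from the BH atom = 6.
Since 6 = 4·1 + 2, the ring meets the 4n+2 criterion.

Aromatic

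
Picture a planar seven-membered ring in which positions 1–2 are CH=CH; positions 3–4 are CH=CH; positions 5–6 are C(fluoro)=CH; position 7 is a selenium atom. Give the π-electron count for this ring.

Check conjugation: every atom in a ring double bond is sp² and brings one electron to the p orbital; the selenium donates one lone pair from its p orbital — every position has a p orbital, so the cyclic π system is continuous.
Counting π electrons: 3 × 2 = 6 from the double-bond units + 2 from the Se atom = 8.

8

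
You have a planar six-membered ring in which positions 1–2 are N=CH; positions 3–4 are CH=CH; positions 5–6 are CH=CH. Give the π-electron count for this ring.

All ring atoms are sp² and supply a p orbital to the ring (each doubly-bonded ring atom is sp² with one p-orbital electron; each sp² =N– keeps its lone pair in-plane and puts one electron into the π system); the conjugation is uninterrupted.
Counting π electrons: 3 × 2 = 6 from the 3 double-bond units.

6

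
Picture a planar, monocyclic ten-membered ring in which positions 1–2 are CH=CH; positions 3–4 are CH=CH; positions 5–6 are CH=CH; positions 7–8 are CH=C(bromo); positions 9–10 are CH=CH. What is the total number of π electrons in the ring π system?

The p orbitals form a continuous loop: each doubly-bonded ring atom is sp² with one p-orbital electron. The ring is fully conjugated.
Counting π electrons: 5 × 2 = 10 from the 5 double-bond units.

10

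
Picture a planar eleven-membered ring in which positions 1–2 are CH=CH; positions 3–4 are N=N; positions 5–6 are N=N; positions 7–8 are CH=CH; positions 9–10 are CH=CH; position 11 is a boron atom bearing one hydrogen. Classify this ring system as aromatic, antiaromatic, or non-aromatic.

Aromatic

The p orbitals form a continuous loop: each doubly-bonded ring atom is sp² with one p-orbital electron; each sp² =N– keeps its lone pair in-plane and puts one electron into the π system; the boron has an empty p orbital. The ring is fully conjugated.
π-electron count: 5 × 2 = 10 from the double-bond units + 0 from the BH atom = 10.
With 10 π electrons (n = 2), the Hückel 4n+2 condition holds.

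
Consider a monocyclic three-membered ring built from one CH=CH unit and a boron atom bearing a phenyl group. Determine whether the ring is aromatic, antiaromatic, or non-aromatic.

Aromatic

Check conjugation: every atom in a ring double bond is sp² and brings one electron to the p orbital; the boron has an empty p orbital — every position has a p orbital, so the cyclic π system is continuous.
Adding the contributions, 1 × 2 = 2 from the double-bond unit + 0 from the B(phenyl) atom = 2.
Since 2 = 4·0 + 2, the ring meets the 4n+2 criterion.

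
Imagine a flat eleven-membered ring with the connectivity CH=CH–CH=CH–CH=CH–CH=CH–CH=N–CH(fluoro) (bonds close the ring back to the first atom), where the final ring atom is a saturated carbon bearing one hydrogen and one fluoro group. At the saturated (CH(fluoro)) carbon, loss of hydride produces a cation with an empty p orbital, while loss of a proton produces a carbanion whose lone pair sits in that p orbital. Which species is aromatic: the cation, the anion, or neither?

The cation

In both ions every ring atom is sp² and contributes a p orbital, so both rings are fully conjugated.
Cation: 5 × 2 + 0 = 10 π electrons → 4(2)+2, aromatic.
Anion: 5 × 2 + 2 = 12 π electrons → 4(3), antiaromatic.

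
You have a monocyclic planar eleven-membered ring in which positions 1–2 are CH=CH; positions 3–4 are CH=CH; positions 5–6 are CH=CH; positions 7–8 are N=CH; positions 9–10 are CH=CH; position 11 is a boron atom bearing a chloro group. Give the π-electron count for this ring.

Check conjugation: each doubly-bonded ring atom is sp² with one p-orbital electron; the doubly-bonded nitrogens are pyridine-type — their lone pairs lie in the ring plane, leaving one electron in the p orbital; the boron has an empty p orbital — every position has a p orbital, so the cyclic π system is continuous.
Adding the contributions, 5 × 2 = 10 from the double-bond units + 0 from the B(chloro) atom = 10.

10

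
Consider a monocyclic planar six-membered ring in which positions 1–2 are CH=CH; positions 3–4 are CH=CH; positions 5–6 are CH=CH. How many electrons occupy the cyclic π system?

6

All ring atoms are sp² and supply a p orbital to the ring (every atom in a ring double bond is sp² and brings one electron to the p orbital); the conjugation is uninterrupted.
Adding the contributions, 3 × 2 = 6 from the 3 double-bond units.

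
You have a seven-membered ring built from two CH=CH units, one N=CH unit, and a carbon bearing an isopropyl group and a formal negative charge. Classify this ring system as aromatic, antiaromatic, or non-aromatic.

Check conjugation: every atom in a ring double bond is sp² and brings one electron to the p orbital; each sp² =N– keeps its lone pair in-plane and puts one electron into the π system; the carbanion's lone pair occupies the p orbital — every position has a p orbital, so the cyclic π system is continuous.
Tallying contributions gives 3 × 2 = 6 from the double-bond units + 2 from the C(isopropyl)(-) atom = 8.
8 is a 4n count (n = 2), so the planar conjugated ring is antiaromatic.

Antiaromatic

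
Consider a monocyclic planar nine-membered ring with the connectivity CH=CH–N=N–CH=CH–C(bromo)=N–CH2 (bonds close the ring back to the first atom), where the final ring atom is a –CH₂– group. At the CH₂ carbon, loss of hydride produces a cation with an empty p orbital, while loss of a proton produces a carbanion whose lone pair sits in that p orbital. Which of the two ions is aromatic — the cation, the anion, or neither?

Both ions have a continuous loop of p orbitals — each ring atom is sp².
Cation: 4 × 2 + 0 = 8 π electrons → 4(2), antiaromatic.
Anion: 4 × 2 + 2 = 10 π electrons → 4(2)+2, aromatic.

The anion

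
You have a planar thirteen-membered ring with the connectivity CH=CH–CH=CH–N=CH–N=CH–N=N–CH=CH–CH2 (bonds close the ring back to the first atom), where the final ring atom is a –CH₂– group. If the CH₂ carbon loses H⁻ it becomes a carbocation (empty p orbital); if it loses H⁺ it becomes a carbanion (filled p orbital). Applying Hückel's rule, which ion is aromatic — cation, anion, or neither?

Both ions have a continuous loop of p orbitals — each ring atom is sp².
Cation: 6 × 2 + 0 = 12 π electrons → 4(3), antiaromatic.
Anion: 6 × 2 + 2 = 14 π electrons → 4(3)+2, aromatic.

The anion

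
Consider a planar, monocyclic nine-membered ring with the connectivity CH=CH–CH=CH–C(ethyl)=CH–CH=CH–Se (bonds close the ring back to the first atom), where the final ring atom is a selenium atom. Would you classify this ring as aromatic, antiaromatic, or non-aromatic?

The p orbitals form a continuous loop: the double-bond atoms are sp², each contributing one p electron; the selenium donates one lone pair from its p orbital. The ring is fully conjugated.
π-electron count: 4 × 2 = 8 from the double-bond units + 2 from the Se atom = 10.
Since 10 = 4·2 + 2, the ring meets the 4n+2 criterion.

Aromatic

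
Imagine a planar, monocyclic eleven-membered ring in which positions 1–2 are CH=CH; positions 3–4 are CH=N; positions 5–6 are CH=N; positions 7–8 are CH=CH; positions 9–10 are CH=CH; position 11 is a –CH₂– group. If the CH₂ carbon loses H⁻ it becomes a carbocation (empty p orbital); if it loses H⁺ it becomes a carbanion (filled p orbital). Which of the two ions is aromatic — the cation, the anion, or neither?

The cation

Once that carbon is sp², every ring atom has a p orbital and both ions are fully conjugated.
Cation: 5 × 2 + 0 = 10 π electrons → 4(2)+2, aromatic.
Anion: 5 × 2 + 2 = 12 π electrons → 4(3), antiaromatic.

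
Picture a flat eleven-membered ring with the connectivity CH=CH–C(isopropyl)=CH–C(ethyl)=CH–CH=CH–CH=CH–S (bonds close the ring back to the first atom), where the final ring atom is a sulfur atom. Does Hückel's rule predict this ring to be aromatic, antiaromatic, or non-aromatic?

Antiaromatic

The p orbitals form a continuous loop: every atom in a ring double bond is sp² and brings one electron to the p orbital; the sulfur donates one lone pair from its p orbital. The ring is fully conjugated.
Adding the contributions, 5 × 2 = 10 from the double-bond units + 2 from the S atom = 12.
With 12 = 4·3 π electrons, Hückel's rule classifies the planar ring as antiaromatic.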